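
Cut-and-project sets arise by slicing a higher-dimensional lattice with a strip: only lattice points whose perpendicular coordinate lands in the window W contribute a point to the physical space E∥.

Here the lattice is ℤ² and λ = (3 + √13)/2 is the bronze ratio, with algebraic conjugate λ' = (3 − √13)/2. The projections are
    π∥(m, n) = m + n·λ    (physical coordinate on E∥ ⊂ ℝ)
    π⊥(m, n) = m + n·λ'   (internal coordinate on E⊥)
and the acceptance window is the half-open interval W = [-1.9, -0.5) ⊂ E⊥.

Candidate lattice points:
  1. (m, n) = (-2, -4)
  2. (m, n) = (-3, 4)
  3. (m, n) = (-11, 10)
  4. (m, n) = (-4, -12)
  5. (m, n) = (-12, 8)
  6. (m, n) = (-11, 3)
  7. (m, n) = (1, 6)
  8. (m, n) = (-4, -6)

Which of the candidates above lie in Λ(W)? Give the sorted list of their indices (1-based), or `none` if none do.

1, 7

Numerically λ ≈ 3.30278 and λ' = −1/λ ≈ -0.30278.
[1] lift (-2,-4): star map gives -0.78890; window check -1.9 ≤ -0.78890 < -0.5 is true → IN Λ
[2] lift (-3,4): star map gives -4.21110; window check -1.9 ≤ -4.21110 < -0.5 is false → out
[3] lift (-11,10): star map gives -14.02776; window check -1.9 ≤ -14.02776 < -0.5 is false → out
[4] lift (-4,-12): star map gives -0.36669; window check -1.9 ≤ -0.36669 < -0.5 is false → out
[5] lift (-12,8): star map gives -14.42221; window check -1.9 ≤ -14.42221 < -0.5 is false → out
[6] lift (-11,3): star map gives -11.90833; window check -1.9 ≤ -11.90833 < -0.5 is false → out
[7] lift (1,6): star map gives -0.81665; window check -1.9 ≤ -0.81665 < -0.5 is true → IN Λ
[8] lift (-4,-6): star map gives -2.18335; window check -1.9 ≤ -2.18335 < -0.5 is false → out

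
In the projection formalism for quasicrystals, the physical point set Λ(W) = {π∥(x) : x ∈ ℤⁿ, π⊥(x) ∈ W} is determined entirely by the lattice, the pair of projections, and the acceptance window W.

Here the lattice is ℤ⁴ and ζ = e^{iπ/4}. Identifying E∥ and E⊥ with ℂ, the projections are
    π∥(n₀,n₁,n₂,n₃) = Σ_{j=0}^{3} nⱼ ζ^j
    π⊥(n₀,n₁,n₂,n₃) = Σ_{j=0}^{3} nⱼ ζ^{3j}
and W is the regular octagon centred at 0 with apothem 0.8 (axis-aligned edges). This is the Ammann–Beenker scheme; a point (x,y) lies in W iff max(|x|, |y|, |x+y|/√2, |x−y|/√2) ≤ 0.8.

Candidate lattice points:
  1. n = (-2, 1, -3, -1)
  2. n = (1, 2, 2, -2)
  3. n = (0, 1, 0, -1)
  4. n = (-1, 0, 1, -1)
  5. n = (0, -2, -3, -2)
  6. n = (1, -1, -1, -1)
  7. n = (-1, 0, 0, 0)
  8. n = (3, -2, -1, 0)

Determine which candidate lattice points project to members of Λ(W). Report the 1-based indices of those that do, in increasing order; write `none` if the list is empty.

π⊥(n) = n₀ + n₁ζ³ + n₂ζ⁶ + n₃ζ⁹ where ζ = e^{iπ/4}.
candidate 1: n = (-2, 1, -3, -1) → π⊥ ≈ (-3.4142, +3.0000); max(|x|,|y|,|x±y|/√2) = 4.5355 > 0.8 ⇒ ∉ W
candidate 2: n = (1, 2, 2, -2) → π⊥ ≈ (-1.8284, -2.0000); max(|x|,|y|,|x±y|/√2) = 2.7071 > 0.8 ⇒ ∉ W
candidate 3: n = (0, 1, 0, -1) → π⊥ ≈ (-1.4142, +0.0000); max(|x|,|y|,|x±y|/√2) = 1.4142 > 0.8 ⇒ ∉ W
candidate 4: n = (-1, 0, 1, -1) → π⊥ ≈ (-1.7071, -1.7071); max(|x|,|y|,|x±y|/√2) = 2.4142 > 0.8 ⇒ ∉ W
candidate 5: n = (0, -2, -3, -2) → π⊥ ≈ (+0.0000, +0.1716); max(|x|,|y|,|x±y|/√2) = 0.1716 ≤ 0.8 ⇒ ∈ W
candidate 6: n = (1, -1, -1, -1) → π⊥ ≈ (+1.0000, -0.4142); max(|x|,|y|,|x±y|/√2) = 1.0000 > 0.8 ⇒ ∉ W
candidate 7: n = (-1, 0, 0, 0) → π⊥ ≈ (-1.0000, +0.0000); max(|x|,|y|,|x±y|/√2) = 1.0000 > 0.8 ⇒ ∉ W
candidate 8: n = (3, -2, -1, 0) → π⊥ ≈ (+4.4142, -0.4142); max(|x|,|y|,|x±y|/√2) = 4.4142 > 0.8 ⇒ ∉ W

5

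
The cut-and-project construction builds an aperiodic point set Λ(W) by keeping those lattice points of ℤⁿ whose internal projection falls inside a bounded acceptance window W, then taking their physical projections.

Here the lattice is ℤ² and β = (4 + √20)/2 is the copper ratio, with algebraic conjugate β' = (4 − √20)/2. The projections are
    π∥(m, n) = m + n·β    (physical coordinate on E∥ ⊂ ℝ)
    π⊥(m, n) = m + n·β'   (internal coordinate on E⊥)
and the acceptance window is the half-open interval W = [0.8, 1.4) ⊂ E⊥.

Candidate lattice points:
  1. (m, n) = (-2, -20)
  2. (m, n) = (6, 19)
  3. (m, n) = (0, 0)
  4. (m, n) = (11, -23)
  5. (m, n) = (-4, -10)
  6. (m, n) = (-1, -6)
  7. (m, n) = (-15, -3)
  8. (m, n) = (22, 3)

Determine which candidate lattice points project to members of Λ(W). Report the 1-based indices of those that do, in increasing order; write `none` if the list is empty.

none

Compute β' = (4−√20)/2 = -0.236068, so π⊥(m,n) = m -0.236068·n.
[1] lift (-2,-20): star map gives 2.721360; window check 0.8 ≤ 2.721360 < 1.4 is false → out
[2] lift (6,19): star map gives 1.514708; window check 0.8 ≤ 1.514708 < 1.4 is false → out
[3] lift (0,0): star map gives 0.000000; window check 0.8 ≤ 0.000000 < 1.4 is false → out
[4] lift (11,-23): star map gives 16.429563; window check 0.8 ≤ 16.429563 < 1.4 is false → out
[5] lift (-4,-10): star map gives -1.639320; window check 0.8 ≤ -1.639320 < 1.4 is false → out
[6] lift (-1,-6): star map gives 0.416408; window check 0.8 ≤ 0.416408 < 1.4 is false → out
[7] lift (-15,-3): star map gives -14.291796; window check 0.8 ≤ -14.291796 < 1.4 is false → out
[8] lift (22,3): star map gives 21.291796; window check 0.8 ≤ 21.291796 < 1.4 is false → out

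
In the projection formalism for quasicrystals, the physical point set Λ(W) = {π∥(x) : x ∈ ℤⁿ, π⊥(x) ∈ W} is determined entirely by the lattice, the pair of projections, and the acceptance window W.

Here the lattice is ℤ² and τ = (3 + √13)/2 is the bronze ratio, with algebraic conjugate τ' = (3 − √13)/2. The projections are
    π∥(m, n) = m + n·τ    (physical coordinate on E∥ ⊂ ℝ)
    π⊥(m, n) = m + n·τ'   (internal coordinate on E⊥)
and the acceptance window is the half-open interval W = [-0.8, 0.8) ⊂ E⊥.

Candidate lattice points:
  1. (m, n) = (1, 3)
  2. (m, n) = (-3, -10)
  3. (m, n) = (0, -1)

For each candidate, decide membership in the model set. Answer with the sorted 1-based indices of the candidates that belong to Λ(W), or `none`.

Numerically τ ≈ 3.3028 and τ' = −1/τ ≈ -0.3028.
candidate 1: (m,n)=(1,3) → π∥ = 1+3·τ ≈ 10.9083, π⊥ = 1+3·τ' ≈ 0.0917 ∈ [-0.8, 0.8) ⇒ IN Λ
candidate 2: (m,n)=(-3,-10) → π∥ = -3-10·τ ≈ -36.0278, π⊥ = -3-10·τ' ≈ 0.0278 ∈ [-0.8, 0.8) ⇒ IN Λ
candidate 3: (m,n)=(0,-1) → π∥ = 0-1·τ ≈ -3.3028, π⊥ = 0-1·τ' ≈ 0.3028 ∈ [-0.8, 0.8) ⇒ IN Λ

1, 2, 3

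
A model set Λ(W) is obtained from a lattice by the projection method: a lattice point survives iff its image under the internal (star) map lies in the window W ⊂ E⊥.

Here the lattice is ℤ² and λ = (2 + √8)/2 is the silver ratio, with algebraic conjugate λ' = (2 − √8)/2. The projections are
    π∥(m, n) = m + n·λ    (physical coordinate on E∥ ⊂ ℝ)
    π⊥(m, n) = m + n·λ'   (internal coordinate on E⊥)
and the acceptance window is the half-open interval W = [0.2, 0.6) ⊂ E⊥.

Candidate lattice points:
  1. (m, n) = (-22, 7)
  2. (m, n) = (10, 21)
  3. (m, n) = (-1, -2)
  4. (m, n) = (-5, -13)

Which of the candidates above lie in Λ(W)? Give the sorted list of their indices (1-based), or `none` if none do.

4

Numerically λ ≈ 2.414214 and λ' = −1/λ ≈ -0.414214.
#1 (-22,7): internal coord -22 + (7)·λ' = -24.899495; -24.899495 ∉ [0.2, 0.6) → out
#2 (10,21): internal coord 10 + (21)·λ' = +1.301515; +1.301515 ∉ [0.2, 0.6) → out
#3 (-1,-2): internal coord -1 + (-2)·λ' = -0.171573; -0.171573 ∉ [0.2, 0.6) → out
#4 (-5,-13): internal coord -5 + (-13)·λ' = +0.384776; +0.384776 ∈ [0.2, 0.6) → IN Λ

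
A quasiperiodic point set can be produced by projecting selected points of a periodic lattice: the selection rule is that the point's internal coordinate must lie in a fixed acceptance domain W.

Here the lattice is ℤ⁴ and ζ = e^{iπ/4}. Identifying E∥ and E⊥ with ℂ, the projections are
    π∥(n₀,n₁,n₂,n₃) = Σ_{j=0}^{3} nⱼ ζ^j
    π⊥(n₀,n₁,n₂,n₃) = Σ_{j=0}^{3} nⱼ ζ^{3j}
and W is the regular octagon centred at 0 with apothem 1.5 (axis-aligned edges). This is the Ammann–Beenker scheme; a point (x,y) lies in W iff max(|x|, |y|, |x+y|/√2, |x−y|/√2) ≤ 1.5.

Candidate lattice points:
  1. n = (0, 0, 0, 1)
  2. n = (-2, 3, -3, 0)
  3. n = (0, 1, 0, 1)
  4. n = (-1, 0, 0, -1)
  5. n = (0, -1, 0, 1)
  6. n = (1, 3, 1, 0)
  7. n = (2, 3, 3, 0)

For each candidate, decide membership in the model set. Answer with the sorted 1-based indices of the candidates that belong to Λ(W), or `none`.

1, 3, 5, 7

π⊥(n) = n₀ + n₁ζ³ + n₂ζ⁶ + n₃ζ⁹ where ζ = e^{iπ/4}.
#1 (0, 0, 0, 1): internal (0.7071, 0.7071); octagon support 1.0000 vs apothem 1.5 → ∈ W
#2 (-2, 3, -3, 0): internal (-4.1213, 5.1213); octagon support 6.5355 vs apothem 1.5 → ∉ W
#3 (0, 1, 0, 1): internal (0.0000, 1.4142); octagon support 1.4142 vs apothem 1.5 → ∈ W
#4 (-1, 0, 0, -1): internal (-1.7071, -0.7071); octagon support 1.7071 vs apothem 1.5 → ∉ W
#5 (0, -1, 0, 1): internal (1.4142, 0.0000); octagon support 1.4142 vs apothem 1.5 → ∈ W
#6 (1, 3, 1, 0): internal (-1.1213, 1.1213); octagon support 1.5858 vs apothem 1.5 → ∉ W
#7 (2, 3, 3, 0): internal (-0.1213, -0.8787); octagon support 0.8787 vs apothem 1.5 → ∈ W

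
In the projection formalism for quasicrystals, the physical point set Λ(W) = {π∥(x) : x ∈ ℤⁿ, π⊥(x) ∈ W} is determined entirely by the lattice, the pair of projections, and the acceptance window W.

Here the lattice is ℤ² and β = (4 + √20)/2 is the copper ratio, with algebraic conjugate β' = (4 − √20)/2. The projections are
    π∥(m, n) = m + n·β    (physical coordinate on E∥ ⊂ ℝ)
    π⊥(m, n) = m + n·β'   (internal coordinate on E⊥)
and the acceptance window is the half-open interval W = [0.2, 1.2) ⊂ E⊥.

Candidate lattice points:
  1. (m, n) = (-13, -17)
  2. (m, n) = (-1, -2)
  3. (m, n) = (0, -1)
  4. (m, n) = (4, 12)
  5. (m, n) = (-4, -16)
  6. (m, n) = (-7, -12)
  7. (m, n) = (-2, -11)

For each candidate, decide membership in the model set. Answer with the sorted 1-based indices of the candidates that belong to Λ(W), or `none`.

Compute β' = (4−√20)/2 = -0.236068, so π⊥(m,n) = m -0.236068·n.
candidate 1: (m,n)=(-13,-17) → π∥ = -13-17·β ≈ -85.013156, π⊥ = -13-17·β' ≈ -8.986844 ∉ [0.2, 1.2) ⇒ out
candidate 2: (m,n)=(-1,-2) → π∥ = -1-2·β ≈ -9.472136, π⊥ = -1-2·β' ≈ -0.527864 ∉ [0.2, 1.2) ⇒ out
candidate 3: (m,n)=(0,-1) → π∥ = 0-1·β ≈ -4.236068, π⊥ = 0-1·β' ≈ 0.236068 ∈ [0.2, 1.2) ⇒ IN Λ
candidate 4: (m,n)=(4,12) → π∥ = 4+12·β ≈ 54.832816, π⊥ = 4+12·β' ≈ 1.167184 ∈ [0.2, 1.2) ⇒ IN Λ
candidate 5: (m,n)=(-4,-16) → π∥ = -4-16·β ≈ -71.777088, π⊥ = -4-16·β' ≈ -0.222912 ∉ [0.2, 1.2) ⇒ out
candidate 6: (m,n)=(-7,-12) → π∥ = -7-12·β ≈ -57.832816, π⊥ = -7-12·β' ≈ -4.167184 ∉ [0.2, 1.2) ⇒ out
candidate 7: (m,n)=(-2,-11) → π∥ = -2-11·β ≈ -48.596748, π⊥ = -2-11·β' ≈ 0.596748 ∈ [0.2, 1.2) ⇒ IN Λ

3, 4, 7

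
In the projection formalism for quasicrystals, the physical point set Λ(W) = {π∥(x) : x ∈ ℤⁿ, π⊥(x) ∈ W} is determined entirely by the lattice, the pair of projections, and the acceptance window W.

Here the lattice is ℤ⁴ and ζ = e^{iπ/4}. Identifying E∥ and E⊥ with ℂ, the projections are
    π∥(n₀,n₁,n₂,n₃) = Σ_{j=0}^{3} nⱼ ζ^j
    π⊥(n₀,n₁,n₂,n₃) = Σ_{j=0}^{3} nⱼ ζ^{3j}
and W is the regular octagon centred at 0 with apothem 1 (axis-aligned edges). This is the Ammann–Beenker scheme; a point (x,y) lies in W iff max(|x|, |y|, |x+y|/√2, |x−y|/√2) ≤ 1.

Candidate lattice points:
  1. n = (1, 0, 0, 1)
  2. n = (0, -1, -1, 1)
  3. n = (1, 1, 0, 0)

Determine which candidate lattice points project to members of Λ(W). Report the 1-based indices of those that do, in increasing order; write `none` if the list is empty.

3

Internal map: ζ^{3j} for j=0..3 gives (1,0), (−√2/2,√2/2), (0,−1), (√2/2,√2/2).
candidate 1: n = (1, 0, 0, 1) → π⊥ ≈ (+1.70711, +0.70711); max(|x|,|y|,|x±y|/√2) = 1.70711 > 1 ⇒ ∉ W
candidate 2: n = (0, -1, -1, 1) → π⊥ ≈ (+1.41421, +1.00000); max(|x|,|y|,|x±y|/√2) = 1.70711 > 1 ⇒ ∉ W
candidate 3: n = (1, 1, 0, 0) → π⊥ ≈ (+0.29289, +0.70711); max(|x|,|y|,|x±y|/√2) = 0.70711 ≤ 1 ⇒ ∈ W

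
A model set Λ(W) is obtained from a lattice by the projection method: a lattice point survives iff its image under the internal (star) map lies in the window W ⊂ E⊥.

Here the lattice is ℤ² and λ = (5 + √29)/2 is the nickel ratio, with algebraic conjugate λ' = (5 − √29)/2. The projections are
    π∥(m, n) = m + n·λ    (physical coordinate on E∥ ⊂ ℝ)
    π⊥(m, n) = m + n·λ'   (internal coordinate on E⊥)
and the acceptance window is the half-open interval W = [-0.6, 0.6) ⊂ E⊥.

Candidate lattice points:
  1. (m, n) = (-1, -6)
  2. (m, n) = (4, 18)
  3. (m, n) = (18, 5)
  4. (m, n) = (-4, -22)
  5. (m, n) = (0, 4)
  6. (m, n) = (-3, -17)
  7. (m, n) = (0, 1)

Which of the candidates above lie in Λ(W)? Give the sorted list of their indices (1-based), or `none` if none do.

Compute λ' = (5−√29)/2 = -0.192582, so π⊥(m,n) = m -0.192582·n.
#1 (-1,-6): internal coord -1 + (-6)·λ' = +0.155494; +0.155494 ∈ [-0.6, 0.6) → IN Λ
#2 (4,18): internal coord 4 + (18)·λ' = +0.533517; +0.533517 ∈ [-0.6, 0.6) → IN Λ
#3 (18,5): internal coord 18 + (5)·λ' = +17.037088; +17.037088 ∉ [-0.6, 0.6) → out
#4 (-4,-22): internal coord -4 + (-22)·λ' = +0.236813; +0.236813 ∈ [-0.6, 0.6) → IN Λ
#5 (0,4): internal coord 0 + (4)·λ' = -0.770330; -0.770330 ∉ [-0.6, 0.6) → out
#6 (-3,-17): internal coord -3 + (-17)·λ' = +0.273901; +0.273901 ∈ [-0.6, 0.6) → IN Λ
#7 (0,1): internal coord 0 + (1)·λ' = -0.192582; -0.192582 ∈ [-0.6, 0.6) → IN Λ

1, 2, 4, 6, 7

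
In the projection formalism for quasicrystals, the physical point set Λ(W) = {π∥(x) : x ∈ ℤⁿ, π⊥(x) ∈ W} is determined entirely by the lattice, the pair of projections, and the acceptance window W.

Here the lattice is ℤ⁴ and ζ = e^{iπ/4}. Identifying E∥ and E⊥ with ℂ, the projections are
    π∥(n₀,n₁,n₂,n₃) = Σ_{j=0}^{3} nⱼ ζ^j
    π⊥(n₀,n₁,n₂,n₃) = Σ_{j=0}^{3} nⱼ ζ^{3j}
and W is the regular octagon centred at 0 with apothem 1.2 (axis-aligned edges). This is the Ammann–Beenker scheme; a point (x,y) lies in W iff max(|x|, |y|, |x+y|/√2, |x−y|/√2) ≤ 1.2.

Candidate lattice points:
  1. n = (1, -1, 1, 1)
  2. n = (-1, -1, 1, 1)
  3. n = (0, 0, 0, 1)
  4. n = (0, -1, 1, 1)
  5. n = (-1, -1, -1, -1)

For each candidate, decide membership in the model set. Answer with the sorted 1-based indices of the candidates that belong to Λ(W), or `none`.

2, 3, 5

With ζ = e^{iπ/4} the internal vectors are ζ^0,ζ^3,ζ^6,ζ^9.
#1 (1, -1, 1, 1): internal (2.414214, -1.000000); octagon support 2.414214 vs apothem 1.2 → ∉ W
#2 (-1, -1, 1, 1): internal (0.414214, -1.000000); octagon support 1.000000 vs apothem 1.2 → ∈ W
#3 (0, 0, 0, 1): internal (0.707107, 0.707107); octagon support 1.000000 vs apothem 1.2 → ∈ W
#4 (0, -1, 1, 1): internal (1.414214, -1.000000); octagon support 1.707107 vs apothem 1.2 → ∉ W
#5 (-1, -1, -1, -1): internal (-1.000000, -0.414214); octagon support 1.000000 vs apothem 1.2 → ∈ W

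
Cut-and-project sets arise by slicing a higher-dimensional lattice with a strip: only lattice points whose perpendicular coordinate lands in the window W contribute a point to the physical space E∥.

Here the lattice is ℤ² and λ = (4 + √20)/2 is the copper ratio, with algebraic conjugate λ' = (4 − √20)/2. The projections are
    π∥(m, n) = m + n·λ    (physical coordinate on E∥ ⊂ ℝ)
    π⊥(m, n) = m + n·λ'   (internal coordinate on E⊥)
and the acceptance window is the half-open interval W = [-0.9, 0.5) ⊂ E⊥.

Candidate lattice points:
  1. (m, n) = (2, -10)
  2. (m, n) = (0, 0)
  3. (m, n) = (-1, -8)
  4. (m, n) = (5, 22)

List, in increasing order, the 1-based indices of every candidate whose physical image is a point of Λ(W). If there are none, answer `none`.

Numerically λ ≈ 4.236068 and λ' = −1/λ ≈ -0.236068.
[1] lift (2,-10): star map gives 4.360680; window check -0.9 ≤ 4.360680 < 0.5 is false → out
[2] lift (0,0): star map gives 0.000000; window check -0.9 ≤ 0.000000 < 0.5 is true → IN Λ
[3] lift (-1,-8): star map gives 0.888544; window check -0.9 ≤ 0.888544 < 0.5 is false → out
[4] lift (5,22): star map gives -0.193496; window check -0.9 ≤ -0.193496 < 0.5 is true → IN Λ

2, 4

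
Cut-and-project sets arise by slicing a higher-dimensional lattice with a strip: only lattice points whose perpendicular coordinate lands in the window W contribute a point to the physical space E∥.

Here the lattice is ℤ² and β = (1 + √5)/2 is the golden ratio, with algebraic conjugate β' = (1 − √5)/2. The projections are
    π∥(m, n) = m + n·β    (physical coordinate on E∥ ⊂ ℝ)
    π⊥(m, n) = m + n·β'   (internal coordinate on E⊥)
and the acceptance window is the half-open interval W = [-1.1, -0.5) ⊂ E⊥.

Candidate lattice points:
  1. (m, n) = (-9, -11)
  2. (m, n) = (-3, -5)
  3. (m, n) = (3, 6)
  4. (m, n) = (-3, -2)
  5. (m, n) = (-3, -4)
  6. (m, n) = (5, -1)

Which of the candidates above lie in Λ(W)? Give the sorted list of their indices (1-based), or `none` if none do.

3, 5

Compute β' = (1−√5)/2 = -0.61803, so π⊥(m,n) = m -0.61803·n.
candidate 1: (m,n)=(-9,-11) → π∥ = -9-11·β ≈ -26.79837, π⊥ = -9-11·β' ≈ -2.20163 ∉ [-1.1, -0.5) ⇒ out
candidate 2: (m,n)=(-3,-5) → π∥ = -3-5·β ≈ -11.09017, π⊥ = -3-5·β' ≈ 0.09017 ∉ [-1.1, -0.5) ⇒ out
candidate 3: (m,n)=(3,6) → π∥ = 3+6·β ≈ 12.70820, π⊥ = 3+6·β' ≈ -0.70820 ∈ [-1.1, -0.5) ⇒ IN Λ
candidate 4: (m,n)=(-3,-2) → π∥ = -3-2·β ≈ -6.23607, π⊥ = -3-2·β' ≈ -1.76393 ∉ [-1.1, -0.5) ⇒ out
candidate 5: (m,n)=(-3,-4) → π∥ = -3-4·β ≈ -9.47214, π⊥ = -3-4·β' ≈ -0.52786 ∈ [-1.1, -0.5) ⇒ IN Λ
candidate 6: (m,n)=(5,-1) → π∥ = 5-1·β ≈ 3.38197, π⊥ = 5-1·β' ≈ 5.61803 ∉ [-1.1, -0.5) ⇒ out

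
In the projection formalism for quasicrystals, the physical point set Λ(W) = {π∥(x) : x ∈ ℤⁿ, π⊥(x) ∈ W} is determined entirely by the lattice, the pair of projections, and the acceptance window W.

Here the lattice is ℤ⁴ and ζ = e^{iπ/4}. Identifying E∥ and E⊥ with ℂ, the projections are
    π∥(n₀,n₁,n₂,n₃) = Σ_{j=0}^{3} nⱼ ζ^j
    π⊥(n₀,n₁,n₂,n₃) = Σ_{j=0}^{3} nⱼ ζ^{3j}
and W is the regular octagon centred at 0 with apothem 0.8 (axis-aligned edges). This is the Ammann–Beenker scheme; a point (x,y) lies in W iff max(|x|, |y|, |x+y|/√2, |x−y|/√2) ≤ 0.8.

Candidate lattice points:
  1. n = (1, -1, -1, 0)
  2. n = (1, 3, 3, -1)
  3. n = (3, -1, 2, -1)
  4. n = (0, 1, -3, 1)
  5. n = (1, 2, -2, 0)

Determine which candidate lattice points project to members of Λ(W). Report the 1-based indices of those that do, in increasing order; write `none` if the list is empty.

π⊥(n) = n₀ + n₁ζ³ + n₂ζ⁶ + n₃ζ⁹ where ζ = e^{iπ/4}.
candidate 1: n = (1, -1, -1, 0) → π⊥ ≈ (+1.707107, +0.292893); max(|x|,|y|,|x±y|/√2) = 1.707107 > 0.8 ⇒ ∉ W
candidate 2: n = (1, 3, 3, -1) → π⊥ ≈ (-1.828427, -1.585786); max(|x|,|y|,|x±y|/√2) = 2.414214 > 0.8 ⇒ ∉ W
candidate 3: n = (3, -1, 2, -1) → π⊥ ≈ (+3.000000, -3.414214); max(|x|,|y|,|x±y|/√2) = 4.535534 > 0.8 ⇒ ∉ W
candidate 4: n = (0, 1, -3, 1) → π⊥ ≈ (+0.000000, +4.414214); max(|x|,|y|,|x±y|/√2) = 4.414214 > 0.8 ⇒ ∉ W
candidate 5: n = (1, 2, -2, 0) → π⊥ ≈ (-0.414214, +3.414214); max(|x|,|y|,|x±y|/√2) = 3.414214 > 0.8 ⇒ ∉ W

none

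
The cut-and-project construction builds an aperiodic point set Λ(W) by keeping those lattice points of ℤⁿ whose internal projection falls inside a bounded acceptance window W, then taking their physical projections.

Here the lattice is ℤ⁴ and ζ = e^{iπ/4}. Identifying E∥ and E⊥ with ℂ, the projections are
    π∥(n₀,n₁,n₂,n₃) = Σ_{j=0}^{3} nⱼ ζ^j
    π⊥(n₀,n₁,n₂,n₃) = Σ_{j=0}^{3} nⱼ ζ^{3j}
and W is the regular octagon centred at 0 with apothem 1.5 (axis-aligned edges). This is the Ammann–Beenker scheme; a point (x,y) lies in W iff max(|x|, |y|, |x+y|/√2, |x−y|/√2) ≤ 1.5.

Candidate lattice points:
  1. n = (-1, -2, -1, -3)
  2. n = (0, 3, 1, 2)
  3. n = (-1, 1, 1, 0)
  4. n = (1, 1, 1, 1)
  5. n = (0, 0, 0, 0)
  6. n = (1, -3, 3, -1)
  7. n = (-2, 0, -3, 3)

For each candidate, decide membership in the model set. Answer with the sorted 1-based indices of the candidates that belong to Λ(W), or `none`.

4, 5

π⊥(n) = n₀ + n₁ζ³ + n₂ζ⁶ + n₃ζ⁹ where ζ = e^{iπ/4}.
candidate 1: n = (-1, -2, -1, -3) → π⊥ ≈ (-1.70711, -2.53553); max(|x|,|y|,|x±y|/√2) = 3.00000 > 1.5 ⇒ ∉ W
candidate 2: n = (0, 3, 1, 2) → π⊥ ≈ (-0.70711, +2.53553); max(|x|,|y|,|x±y|/√2) = 2.53553 > 1.5 ⇒ ∉ W
candidate 3: n = (-1, 1, 1, 0) → π⊥ ≈ (-1.70711, -0.29289); max(|x|,|y|,|x±y|/√2) = 1.70711 > 1.5 ⇒ ∉ W
candidate 4: n = (1, 1, 1, 1) → π⊥ ≈ (+1.00000, +0.41421); max(|x|,|y|,|x±y|/√2) = 1.00000 ≤ 1.5 ⇒ ∈ W
candidate 5: n = (0, 0, 0, 0) → π⊥ ≈ (+0.00000, +0.00000); max(|x|,|y|,|x±y|/√2) = 0.00000 ≤ 1.5 ⇒ ∈ W
candidate 6: n = (1, -3, 3, -1) → π⊥ ≈ (+2.41421, -5.82843); max(|x|,|y|,|x±y|/√2) = 5.82843 > 1.5 ⇒ ∉ W
candidate 7: n = (-2, 0, -3, 3) → π⊥ ≈ (+0.12132, +5.12132); max(|x|,|y|,|x±y|/√2) = 5.12132 > 1.5 ⇒ ∉ W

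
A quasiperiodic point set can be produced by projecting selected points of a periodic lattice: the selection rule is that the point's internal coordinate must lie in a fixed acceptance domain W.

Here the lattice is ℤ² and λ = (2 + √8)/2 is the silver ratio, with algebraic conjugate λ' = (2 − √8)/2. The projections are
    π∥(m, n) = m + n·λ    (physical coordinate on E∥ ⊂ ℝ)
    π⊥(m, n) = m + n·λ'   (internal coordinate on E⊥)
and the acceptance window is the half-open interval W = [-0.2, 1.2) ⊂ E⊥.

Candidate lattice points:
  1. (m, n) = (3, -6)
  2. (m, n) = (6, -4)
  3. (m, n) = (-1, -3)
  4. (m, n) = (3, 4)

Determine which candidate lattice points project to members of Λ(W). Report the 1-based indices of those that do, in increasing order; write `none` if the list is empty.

Numerically λ ≈ 2.414214 and λ' = −1/λ ≈ -0.414214.
[1] lift (3,-6): star map gives 5.485281; window check -0.2 ≤ 5.485281 < 1.2 is false → out
[2] lift (6,-4): star map gives 7.656854; window check -0.2 ≤ 7.656854 < 1.2 is false → out
[3] lift (-1,-3): star map gives 0.242641; window check -0.2 ≤ 0.242641 < 1.2 is true → IN Λ
[4] lift (3,4): star map gives 1.343146; window check -0.2 ≤ 1.343146 < 1.2 is false → out

3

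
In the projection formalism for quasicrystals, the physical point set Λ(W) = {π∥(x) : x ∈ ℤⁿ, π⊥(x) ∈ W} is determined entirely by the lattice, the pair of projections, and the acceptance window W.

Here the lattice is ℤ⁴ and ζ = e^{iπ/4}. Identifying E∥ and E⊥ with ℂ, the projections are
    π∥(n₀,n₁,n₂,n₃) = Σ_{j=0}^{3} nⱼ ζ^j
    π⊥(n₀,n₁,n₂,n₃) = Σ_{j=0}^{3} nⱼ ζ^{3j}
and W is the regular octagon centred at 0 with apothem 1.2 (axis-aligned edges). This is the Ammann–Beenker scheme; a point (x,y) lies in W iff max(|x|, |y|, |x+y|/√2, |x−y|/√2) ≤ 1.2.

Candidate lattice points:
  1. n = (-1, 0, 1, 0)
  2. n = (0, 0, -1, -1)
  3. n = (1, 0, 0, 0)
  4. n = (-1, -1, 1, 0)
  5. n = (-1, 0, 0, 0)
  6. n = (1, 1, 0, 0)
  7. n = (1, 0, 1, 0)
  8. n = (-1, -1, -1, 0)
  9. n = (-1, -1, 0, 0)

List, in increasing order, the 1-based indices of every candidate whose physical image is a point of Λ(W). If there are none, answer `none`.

2, 3, 5, 6, 8, 9

Internal map: ζ^{3j} for j=0..3 gives (1,0), (−√2/2,√2/2), (0,−1), (√2/2,√2/2).
#1 (-1, 0, 1, 0): internal (-1.000000, -1.000000); octagon support 1.414214 vs apothem 1.2 → ∉ W
#2 (0, 0, -1, -1): internal (-0.707107, 0.292893); octagon support 0.707107 vs apothem 1.2 → ∈ W
#3 (1, 0, 0, 0): internal (1.000000, 0.000000); octagon support 1.000000 vs apothem 1.2 → ∈ W
#4 (-1, -1, 1, 0): internal (-0.292893, -1.707107); octagon support 1.707107 vs apothem 1.2 → ∉ W
#5 (-1, 0, 0, 0): internal (-1.000000, 0.000000); octagon support 1.000000 vs apothem 1.2 → ∈ W
#6 (1, 1, 0, 0): internal (0.292893, 0.707107); octagon support 0.707107 vs apothem 1.2 → ∈ W
#7 (1, 0, 1, 0): internal (1.000000, -1.000000); octagon support 1.414214 vs apothem 1.2 → ∉ W
#8 (-1, -1, -1, 0): internal (-0.292893, 0.292893); octagon support 0.414214 vs apothem 1.2 → ∈ W
#9 (-1, -1, 0, 0): internal (-0.292893, -0.707107); octagon support 0.707107 vs apothem 1.2 → ∈ W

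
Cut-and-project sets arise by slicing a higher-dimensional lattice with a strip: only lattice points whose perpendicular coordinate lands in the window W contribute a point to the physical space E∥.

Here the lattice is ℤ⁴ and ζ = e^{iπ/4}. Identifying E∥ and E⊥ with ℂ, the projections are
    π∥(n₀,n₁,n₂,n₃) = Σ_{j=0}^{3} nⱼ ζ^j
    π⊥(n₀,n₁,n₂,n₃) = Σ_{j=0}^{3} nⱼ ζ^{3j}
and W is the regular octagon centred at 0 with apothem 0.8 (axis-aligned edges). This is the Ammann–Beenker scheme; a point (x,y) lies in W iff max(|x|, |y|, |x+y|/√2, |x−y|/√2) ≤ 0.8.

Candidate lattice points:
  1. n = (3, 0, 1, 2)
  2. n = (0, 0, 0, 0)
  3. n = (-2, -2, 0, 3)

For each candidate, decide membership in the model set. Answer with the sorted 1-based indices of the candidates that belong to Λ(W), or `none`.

π⊥(n) = n₀ + n₁ζ³ + n₂ζ⁶ + n₃ζ⁹ where ζ = e^{iπ/4}.
candidate 1: n = (3, 0, 1, 2) → π⊥ ≈ (+4.4142, +0.4142); max(|x|,|y|,|x±y|/√2) = 4.4142 > 0.8 ⇒ ∉ W
candidate 2: n = (0, 0, 0, 0) → π⊥ ≈ (+0.0000, +0.0000); max(|x|,|y|,|x±y|/√2) = 0.0000 ≤ 0.8 ⇒ ∈ W
candidate 3: n = (-2, -2, 0, 3) → π⊥ ≈ (+1.5355, +0.7071); max(|x|,|y|,|x±y|/√2) = 1.5858 > 0.8 ⇒ ∉ W

2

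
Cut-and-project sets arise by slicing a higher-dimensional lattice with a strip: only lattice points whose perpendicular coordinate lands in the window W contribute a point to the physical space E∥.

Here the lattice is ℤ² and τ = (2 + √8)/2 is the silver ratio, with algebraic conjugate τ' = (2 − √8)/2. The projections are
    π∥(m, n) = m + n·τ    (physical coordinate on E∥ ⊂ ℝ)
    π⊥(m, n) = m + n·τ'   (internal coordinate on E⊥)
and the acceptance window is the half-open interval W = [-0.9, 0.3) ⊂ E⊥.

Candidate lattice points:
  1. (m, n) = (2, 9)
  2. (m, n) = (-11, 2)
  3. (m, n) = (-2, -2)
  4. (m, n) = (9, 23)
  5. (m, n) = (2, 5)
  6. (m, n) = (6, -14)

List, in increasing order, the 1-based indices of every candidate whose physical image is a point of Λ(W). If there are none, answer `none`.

4, 5

Numerically τ ≈ 2.4142 and τ' = −1/τ ≈ -0.4142.
[1] lift (2,9): star map gives -1.7279; window check -0.9 ≤ -1.7279 < 0.3 is false → out
[2] lift (-11,2): star map gives -11.8284; window check -0.9 ≤ -11.8284 < 0.3 is false → out
[3] lift (-2,-2): star map gives -1.1716; window check -0.9 ≤ -1.1716 < 0.3 is false → out
[4] lift (9,23): star map gives -0.5269; window check -0.9 ≤ -0.5269 < 0.3 is true → IN Λ
[5] lift (2,5): star map gives -0.0711; window check -0.9 ≤ -0.0711 < 0.3 is true → IN Λ
[6] lift (6,-14): star map gives 11.7990; window check -0.9 ≤ 11.7990 < 0.3 is false → out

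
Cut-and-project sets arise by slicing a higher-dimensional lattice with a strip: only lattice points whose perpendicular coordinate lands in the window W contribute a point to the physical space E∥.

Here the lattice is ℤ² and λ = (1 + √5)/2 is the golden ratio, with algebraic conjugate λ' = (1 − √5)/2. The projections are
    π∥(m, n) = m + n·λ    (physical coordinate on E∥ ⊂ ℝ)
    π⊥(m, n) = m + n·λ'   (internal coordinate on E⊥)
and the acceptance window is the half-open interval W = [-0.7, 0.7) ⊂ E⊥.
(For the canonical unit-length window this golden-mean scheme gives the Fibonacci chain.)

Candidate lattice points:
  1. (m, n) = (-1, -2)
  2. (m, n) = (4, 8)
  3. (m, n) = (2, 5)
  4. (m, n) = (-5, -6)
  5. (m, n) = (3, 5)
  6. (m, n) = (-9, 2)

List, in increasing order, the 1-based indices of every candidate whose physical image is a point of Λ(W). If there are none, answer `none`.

Numerically λ ≈ 1.6180 and λ' = −1/λ ≈ -0.6180.
[1] lift (-1,-2): star map gives 0.2361; window check -0.7 ≤ 0.2361 < 0.7 is true → IN Λ
[2] lift (4,8): star map gives -0.9443; window check -0.7 ≤ -0.9443 < 0.7 is false → out
[3] lift (2,5): star map gives -1.0902; window check -0.7 ≤ -1.0902 < 0.7 is false → out
[4] lift (-5,-6): star map gives -1.2918; window check -0.7 ≤ -1.2918 < 0.7 is false → out
[5] lift (3,5): star map gives -0.0902; window check -0.7 ≤ -0.0902 < 0.7 is true → IN Λ
[6] lift (-9,2): star map gives -10.2361; window check -0.7 ≤ -10.2361 < 0.7 is false → out

1, 5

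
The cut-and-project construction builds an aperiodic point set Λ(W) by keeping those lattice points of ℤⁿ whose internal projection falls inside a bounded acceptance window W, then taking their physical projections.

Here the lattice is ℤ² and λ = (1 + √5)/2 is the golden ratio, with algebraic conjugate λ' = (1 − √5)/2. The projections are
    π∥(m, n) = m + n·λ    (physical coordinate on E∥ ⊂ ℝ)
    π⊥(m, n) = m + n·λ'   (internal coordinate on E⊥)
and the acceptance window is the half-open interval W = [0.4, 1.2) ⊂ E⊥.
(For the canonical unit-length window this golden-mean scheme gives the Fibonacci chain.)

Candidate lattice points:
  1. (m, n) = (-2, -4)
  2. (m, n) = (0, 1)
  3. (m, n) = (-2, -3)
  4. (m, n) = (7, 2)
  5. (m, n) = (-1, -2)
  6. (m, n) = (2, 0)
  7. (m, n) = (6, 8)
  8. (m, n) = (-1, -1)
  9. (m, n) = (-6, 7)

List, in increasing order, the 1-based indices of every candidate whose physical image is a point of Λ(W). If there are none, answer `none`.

1, 7

Compute λ' = (1−√5)/2 = -0.6180, so π⊥(m,n) = m -0.6180·n.
#1 (-2,-4): internal coord -2 + (-4)·λ' = +0.4721; +0.4721 ∈ [0.4, 1.2) → IN Λ
#2 (0,1): internal coord 0 + (1)·λ' = -0.6180; -0.6180 ∉ [0.4, 1.2) → out
#3 (-2,-3): internal coord -2 + (-3)·λ' = -0.1459; -0.1459 ∉ [0.4, 1.2) → out
#4 (7,2): internal coord 7 + (2)·λ' = +5.7639; +5.7639 ∉ [0.4, 1.2) → out
#5 (-1,-2): internal coord -1 + (-2)·λ' = +0.2361; +0.2361 ∉ [0.4, 1.2) → out
#6 (2,0): internal coord 2 + (0)·λ' = +2.0000; +2.0000 ∉ [0.4, 1.2) → out
#7 (6,8): internal coord 6 + (8)·λ' = +1.0557; +1.0557 ∈ [0.4, 1.2) → IN Λ
#8 (-1,-1): internal coord -1 + (-1)·λ' = -0.3820; -0.3820 ∉ [0.4, 1.2) → out
#9 (-6,7): internal coord -6 + (7)·λ' = -10.3262; -10.3262 ∉ [0.4, 1.2) → out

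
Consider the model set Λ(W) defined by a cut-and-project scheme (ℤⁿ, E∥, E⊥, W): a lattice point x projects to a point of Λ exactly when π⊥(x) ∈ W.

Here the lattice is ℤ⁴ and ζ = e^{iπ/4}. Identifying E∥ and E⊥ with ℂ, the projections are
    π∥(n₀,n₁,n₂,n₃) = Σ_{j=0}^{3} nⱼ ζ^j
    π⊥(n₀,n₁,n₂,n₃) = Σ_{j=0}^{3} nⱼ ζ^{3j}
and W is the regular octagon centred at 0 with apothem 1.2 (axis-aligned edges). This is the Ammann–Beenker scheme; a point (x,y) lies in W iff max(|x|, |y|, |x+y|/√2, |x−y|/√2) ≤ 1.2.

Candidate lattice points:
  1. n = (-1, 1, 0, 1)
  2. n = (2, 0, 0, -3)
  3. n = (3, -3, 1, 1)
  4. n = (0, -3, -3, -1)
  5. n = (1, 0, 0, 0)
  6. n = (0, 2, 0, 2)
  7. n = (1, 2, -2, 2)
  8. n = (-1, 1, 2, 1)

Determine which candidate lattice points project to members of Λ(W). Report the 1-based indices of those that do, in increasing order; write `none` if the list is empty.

With ζ = e^{iπ/4} the internal vectors are ζ^0,ζ^3,ζ^6,ζ^9.
#1 (-1, 1, 0, 1): internal (-1.000000, 1.414214); octagon support 1.707107 vs apothem 1.2 → ∉ W
#2 (2, 0, 0, -3): internal (-0.121320, -2.121320); octagon support 2.121320 vs apothem 1.2 → ∉ W
#3 (3, -3, 1, 1): internal (5.828427, -2.414214); octagon support 5.828427 vs apothem 1.2 → ∉ W
#4 (0, -3, -3, -1): internal (1.414214, 0.171573); octagon support 1.414214 vs apothem 1.2 → ∉ W
#5 (1, 0, 0, 0): internal (1.000000, 0.000000); octagon support 1.000000 vs apothem 1.2 → ∈ W
#6 (0, 2, 0, 2): internal (0.000000, 2.828427); octagon support 2.828427 vs apothem 1.2 → ∉ W
#7 (1, 2, -2, 2): internal (1.000000, 4.828427); octagon support 4.828427 vs apothem 1.2 → ∉ W
#8 (-1, 1, 2, 1): internal (-1.000000, -0.585786); octagon support 1.121320 vs apothem 1.2 → ∈ W

5, 8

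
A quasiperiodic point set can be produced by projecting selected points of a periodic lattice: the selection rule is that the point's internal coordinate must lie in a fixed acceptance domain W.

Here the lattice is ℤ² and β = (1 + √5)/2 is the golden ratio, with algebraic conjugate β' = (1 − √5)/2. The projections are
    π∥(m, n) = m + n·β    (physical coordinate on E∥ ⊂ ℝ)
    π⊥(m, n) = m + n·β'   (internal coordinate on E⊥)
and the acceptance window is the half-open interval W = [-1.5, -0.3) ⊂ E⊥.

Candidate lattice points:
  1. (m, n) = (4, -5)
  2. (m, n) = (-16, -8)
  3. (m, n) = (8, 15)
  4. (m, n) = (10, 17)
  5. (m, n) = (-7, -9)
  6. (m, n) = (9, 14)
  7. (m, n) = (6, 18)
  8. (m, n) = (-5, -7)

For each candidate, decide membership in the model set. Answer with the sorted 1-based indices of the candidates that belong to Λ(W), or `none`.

β' = (1−√5)/2 ≈ -0.618034.
candidate 1: (m,n)=(4,-5) → π∥ = 4-5·β ≈ -4.090170, π⊥ = 4-5·β' ≈ 7.090170 ∉ [-1.5, -0.3) ⇒ out
candidate 2: (m,n)=(-16,-8) → π∥ = -16-8·β ≈ -28.944272, π⊥ = -16-8·β' ≈ -11.055728 ∉ [-1.5, -0.3) ⇒ out
candidate 3: (m,n)=(8,15) → π∥ = 8+15·β ≈ 32.270510, π⊥ = 8+15·β' ≈ -1.270510 ∈ [-1.5, -0.3) ⇒ IN Λ
candidate 4: (m,n)=(10,17) → π∥ = 10+17·β ≈ 37.506578, π⊥ = 10+17·β' ≈ -0.506578 ∈ [-1.5, -0.3) ⇒ IN Λ
candidate 5: (m,n)=(-7,-9) → π∥ = -7-9·β ≈ -21.562306, π⊥ = -7-9·β' ≈ -1.437694 ∈ [-1.5, -0.3) ⇒ IN Λ
candidate 6: (m,n)=(9,14) → π∥ = 9+14·β ≈ 31.652476, π⊥ = 9+14·β' ≈ 0.347524 ∉ [-1.5, -0.3) ⇒ out
candidate 7: (m,n)=(6,18) → π∥ = 6+18·β ≈ 35.124612, π⊥ = 6+18·β' ≈ -5.124612 ∉ [-1.5, -0.3) ⇒ out
candidate 8: (m,n)=(-5,-7) → π∥ = -5-7·β ≈ -16.326238, π⊥ = -5-7·β' ≈ -0.673762 ∈ [-1.5, -0.3) ⇒ IN Λ

3, 4, 5, 8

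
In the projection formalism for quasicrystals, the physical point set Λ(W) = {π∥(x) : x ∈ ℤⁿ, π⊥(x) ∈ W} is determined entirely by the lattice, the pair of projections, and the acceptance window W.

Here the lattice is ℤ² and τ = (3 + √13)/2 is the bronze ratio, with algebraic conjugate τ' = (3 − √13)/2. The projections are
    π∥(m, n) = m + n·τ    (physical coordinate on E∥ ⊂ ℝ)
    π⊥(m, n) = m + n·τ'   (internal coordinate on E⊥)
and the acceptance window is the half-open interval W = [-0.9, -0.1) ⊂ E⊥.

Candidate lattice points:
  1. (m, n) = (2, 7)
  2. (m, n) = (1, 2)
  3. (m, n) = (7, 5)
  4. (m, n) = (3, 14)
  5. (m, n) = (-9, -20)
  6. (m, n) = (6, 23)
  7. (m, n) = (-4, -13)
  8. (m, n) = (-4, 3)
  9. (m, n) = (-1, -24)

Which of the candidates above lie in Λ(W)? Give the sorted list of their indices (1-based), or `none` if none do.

1

Numerically τ ≈ 3.3028 and τ' = −1/τ ≈ -0.3028.
candidate 1: (m,n)=(2,7) → π∥ = 2+7·τ ≈ 25.1194, π⊥ = 2+7·τ' ≈ -0.1194 ∈ [-0.9, -0.1) ⇒ IN Λ
candidate 2: (m,n)=(1,2) → π∥ = 1+2·τ ≈ 7.6056, π⊥ = 1+2·τ' ≈ 0.3944 ∉ [-0.9, -0.1) ⇒ out
candidate 3: (m,n)=(7,5) → π∥ = 7+5·τ ≈ 23.5139, π⊥ = 7+5·τ' ≈ 5.4861 ∉ [-0.9, -0.1) ⇒ out
candidate 4: (m,n)=(3,14) → π∥ = 3+14·τ ≈ 49.2389, π⊥ = 3+14·τ' ≈ -1.2389 ∉ [-0.9, -0.1) ⇒ out
candidate 5: (m,n)=(-9,-20) → π∥ = -9-20·τ ≈ -75.0555, π⊥ = -9-20·τ' ≈ -2.9445 ∉ [-0.9, -0.1) ⇒ out
candidate 6: (m,n)=(6,23) → π∥ = 6+23·τ ≈ 81.9638, π⊥ = 6+23·τ' ≈ -0.9638 ∉ [-0.9, -0.1) ⇒ out
candidate 7: (m,n)=(-4,-13) → π∥ = -4-13·τ ≈ -46.9361, π⊥ = -4-13·τ' ≈ -0.0639 ∉ [-0.9, -0.1) ⇒ out
candidate 8: (m,n)=(-4,3) → π∥ = -4+3·τ ≈ 5.9083, π⊥ = -4+3·τ' ≈ -4.9083 ∉ [-0.9, -0.1) ⇒ out
candidate 9: (m,n)=(-1,-24) → π∥ = -1-24·τ ≈ -80.2666, π⊥ = -1-24·τ' ≈ 6.2666 ∉ [-0.9, -0.1) ⇒ out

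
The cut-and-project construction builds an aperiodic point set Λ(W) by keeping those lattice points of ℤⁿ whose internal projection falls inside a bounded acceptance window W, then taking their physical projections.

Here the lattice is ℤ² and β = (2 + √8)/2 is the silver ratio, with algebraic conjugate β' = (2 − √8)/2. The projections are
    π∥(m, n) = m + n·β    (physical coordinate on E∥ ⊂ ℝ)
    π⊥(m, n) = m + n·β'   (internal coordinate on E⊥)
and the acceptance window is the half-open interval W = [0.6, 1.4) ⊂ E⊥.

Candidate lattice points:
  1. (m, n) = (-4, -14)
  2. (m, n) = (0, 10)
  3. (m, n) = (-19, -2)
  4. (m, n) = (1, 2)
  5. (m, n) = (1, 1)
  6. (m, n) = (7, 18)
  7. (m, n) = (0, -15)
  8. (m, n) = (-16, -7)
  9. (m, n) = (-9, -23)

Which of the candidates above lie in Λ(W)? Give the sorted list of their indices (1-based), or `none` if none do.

Numerically β ≈ 2.4142 and β' = −1/β ≈ -0.4142.
[1] lift (-4,-14): star map gives 1.7990; window check 0.6 ≤ 1.7990 < 1.4 is false → out
[2] lift (0,10): star map gives -4.1421; window check 0.6 ≤ -4.1421 < 1.4 is false → out
[3] lift (-19,-2): star map gives -18.1716; window check 0.6 ≤ -18.1716 < 1.4 is false → out
[4] lift (1,2): star map gives 0.1716; window check 0.6 ≤ 0.1716 < 1.4 is false → out
[5] lift (1,1): star map gives 0.5858; window check 0.6 ≤ 0.5858 < 1.4 is false → out
[6] lift (7,18): star map gives -0.4558; window check 0.6 ≤ -0.4558 < 1.4 is false → out
[7] lift (0,-15): star map gives 6.2132; window check 0.6 ≤ 6.2132 < 1.4 is false → out
[8] lift (-16,-7): star map gives -13.1005; window check 0.6 ≤ -13.1005 < 1.4 is false → out
[9] lift (-9,-23): star map gives 0.5269; window check 0.6 ≤ 0.5269 < 1.4 is false → out

none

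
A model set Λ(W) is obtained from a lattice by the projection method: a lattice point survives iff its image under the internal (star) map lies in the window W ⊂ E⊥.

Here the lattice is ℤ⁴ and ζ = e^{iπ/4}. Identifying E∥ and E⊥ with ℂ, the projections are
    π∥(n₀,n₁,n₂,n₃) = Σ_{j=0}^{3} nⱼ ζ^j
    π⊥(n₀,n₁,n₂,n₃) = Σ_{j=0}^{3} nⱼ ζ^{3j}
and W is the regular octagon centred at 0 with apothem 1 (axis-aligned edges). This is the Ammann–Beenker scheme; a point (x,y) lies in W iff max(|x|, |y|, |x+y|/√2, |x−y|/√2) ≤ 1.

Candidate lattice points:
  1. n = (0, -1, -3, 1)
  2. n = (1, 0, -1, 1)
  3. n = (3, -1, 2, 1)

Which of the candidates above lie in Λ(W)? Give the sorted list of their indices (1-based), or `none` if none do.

Internal map: ζ^{3j} for j=0..3 gives (1,0), (−√2/2,√2/2), (0,−1), (√2/2,√2/2).
candidate 1: n = (0, -1, -3, 1) → π⊥ ≈ (+1.41421, +3.00000); max(|x|,|y|,|x±y|/√2) = 3.12132 > 1 ⇒ ∉ W
candidate 2: n = (1, 0, -1, 1) → π⊥ ≈ (+1.70711, +1.70711); max(|x|,|y|,|x±y|/√2) = 2.41421 > 1 ⇒ ∉ W
candidate 3: n = (3, -1, 2, 1) → π⊥ ≈ (+4.41421, -2.00000); max(|x|,|y|,|x±y|/√2) = 4.53553 > 1 ⇒ ∉ W

none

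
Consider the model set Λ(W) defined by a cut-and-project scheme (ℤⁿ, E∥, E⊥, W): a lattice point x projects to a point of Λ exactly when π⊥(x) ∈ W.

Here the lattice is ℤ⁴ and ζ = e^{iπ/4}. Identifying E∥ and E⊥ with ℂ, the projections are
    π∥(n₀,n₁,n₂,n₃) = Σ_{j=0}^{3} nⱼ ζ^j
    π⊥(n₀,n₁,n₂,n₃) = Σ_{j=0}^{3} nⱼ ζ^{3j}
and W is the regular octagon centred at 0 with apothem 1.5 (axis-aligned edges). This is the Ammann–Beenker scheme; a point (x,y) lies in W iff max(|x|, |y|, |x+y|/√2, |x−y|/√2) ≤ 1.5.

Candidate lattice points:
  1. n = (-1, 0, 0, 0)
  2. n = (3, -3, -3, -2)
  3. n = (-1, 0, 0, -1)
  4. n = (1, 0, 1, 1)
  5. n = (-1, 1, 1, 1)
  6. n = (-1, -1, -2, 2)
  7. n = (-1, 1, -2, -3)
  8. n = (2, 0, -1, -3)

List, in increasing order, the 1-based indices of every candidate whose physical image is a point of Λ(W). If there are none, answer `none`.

With ζ = e^{iπ/4} the internal vectors are ζ^0,ζ^3,ζ^6,ζ^9.
candidate 1: n = (-1, 0, 0, 0) → π⊥ ≈ (-1.0000, +0.0000); max(|x|,|y|,|x±y|/√2) = 1.0000 ≤ 1.5 ⇒ ∈ W
candidate 2: n = (3, -3, -3, -2) → π⊥ ≈ (+3.7071, -0.5355); max(|x|,|y|,|x±y|/√2) = 3.7071 > 1.5 ⇒ ∉ W
candidate 3: n = (-1, 0, 0, -1) → π⊥ ≈ (-1.7071, -0.7071); max(|x|,|y|,|x±y|/√2) = 1.7071 > 1.5 ⇒ ∉ W
candidate 4: n = (1, 0, 1, 1) → π⊥ ≈ (+1.7071, -0.2929); max(|x|,|y|,|x±y|/√2) = 1.7071 > 1.5 ⇒ ∉ W
candidate 5: n = (-1, 1, 1, 1) → π⊥ ≈ (-1.0000, +0.4142); max(|x|,|y|,|x±y|/√2) = 1.0000 ≤ 1.5 ⇒ ∈ W
candidate 6: n = (-1, -1, -2, 2) → π⊥ ≈ (+1.1213, +2.7071); max(|x|,|y|,|x±y|/√2) = 2.7071 > 1.5 ⇒ ∉ W
candidate 7: n = (-1, 1, -2, -3) → π⊥ ≈ (-3.8284, +0.5858); max(|x|,|y|,|x±y|/√2) = 3.8284 > 1.5 ⇒ ∉ W
candidate 8: n = (2, 0, -1, -3) → π⊥ ≈ (-0.1213, -1.1213); max(|x|,|y|,|x±y|/√2) = 1.1213 ≤ 1.5 ⇒ ∈ W

1, 5, 8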